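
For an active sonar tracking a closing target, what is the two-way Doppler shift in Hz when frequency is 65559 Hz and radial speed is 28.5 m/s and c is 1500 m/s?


2491.24 Hz


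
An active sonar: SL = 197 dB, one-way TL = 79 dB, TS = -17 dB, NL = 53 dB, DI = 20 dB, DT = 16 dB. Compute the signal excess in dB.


SE = SL - 2*TL + TS - NL + DI - DT = 197 - 2*79 + (-17) - 53 + 20 - 16 = -27

-27 dB


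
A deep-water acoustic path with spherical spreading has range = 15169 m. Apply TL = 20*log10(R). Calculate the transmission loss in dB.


TL = 20*log10(15169) = 83.62

83.62 dB


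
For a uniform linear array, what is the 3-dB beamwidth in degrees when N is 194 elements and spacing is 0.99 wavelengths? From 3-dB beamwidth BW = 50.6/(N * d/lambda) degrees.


BW = 50.6 / (194 * 0.99) = 50.6 / 192.06 = 0.26

0.26 deg


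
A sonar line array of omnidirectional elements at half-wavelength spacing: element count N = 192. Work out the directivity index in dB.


DI = 10*log10(192) = 22.83

22.83 dB


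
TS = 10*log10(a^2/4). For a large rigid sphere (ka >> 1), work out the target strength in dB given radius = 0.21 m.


TS = 10*log10(0.21^2 / 4) = 10*log10(0.011025) = -19.58

-19.58 dB


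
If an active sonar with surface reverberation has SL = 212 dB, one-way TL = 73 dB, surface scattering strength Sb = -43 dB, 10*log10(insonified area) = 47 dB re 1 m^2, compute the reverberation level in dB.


RL = SL - 2*TL + Sb + 10*log10(A) = 212 - 2*73 + (-43) + 47 = 70

70 dB


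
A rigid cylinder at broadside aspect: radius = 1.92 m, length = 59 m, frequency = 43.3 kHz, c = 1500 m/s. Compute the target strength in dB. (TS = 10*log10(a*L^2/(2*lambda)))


lambda = 1500/43300 = 0.03464 m
TS = 10*log10(1.92*59^2/(2*0.03464)) = 49.84

49.84 dB


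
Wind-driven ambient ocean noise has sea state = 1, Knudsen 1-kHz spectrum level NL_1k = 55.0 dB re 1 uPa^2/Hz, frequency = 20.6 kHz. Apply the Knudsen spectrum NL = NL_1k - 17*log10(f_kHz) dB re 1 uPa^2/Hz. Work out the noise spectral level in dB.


NL = NL_1k - 17*log10(f_kHz) = 55.0 - 17*log10(20.6) = 55.0 - (22.34) = 32.66

32.66 dB


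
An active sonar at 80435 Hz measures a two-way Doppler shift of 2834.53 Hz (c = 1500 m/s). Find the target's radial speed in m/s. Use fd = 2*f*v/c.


From fd = 2*f*v/c, v = c*fd/(2*f) = 1500 * 2834.53 / (2*80435) = 26.43

26.43 m/s


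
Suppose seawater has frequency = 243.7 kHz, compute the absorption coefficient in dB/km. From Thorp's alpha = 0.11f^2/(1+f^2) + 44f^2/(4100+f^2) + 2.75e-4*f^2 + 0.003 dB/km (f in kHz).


f^2 = 59389.69
alpha = 0.11*59389.69/(1+59389.69) + 44*59389.69/(4100+59389.69) + 2.75e-4*59389.69 + 0.003 = 57.604

57.604 dB/km


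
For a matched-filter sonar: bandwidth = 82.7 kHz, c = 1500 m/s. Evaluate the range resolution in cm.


dR = c/(2*BW) = 1500 / (2 * 82.7e3) = 0.0091 m = 0.91 cm

0.91 cm


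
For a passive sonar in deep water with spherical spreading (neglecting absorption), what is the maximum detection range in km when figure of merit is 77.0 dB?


At max range FOM = TL, so 20*log10(R) = 77.0
R = 10^(77.0/20) = 7079.46 m = 7.08 km

7.08 km


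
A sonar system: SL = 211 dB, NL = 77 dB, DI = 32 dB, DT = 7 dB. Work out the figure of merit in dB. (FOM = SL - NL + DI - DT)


159 dB


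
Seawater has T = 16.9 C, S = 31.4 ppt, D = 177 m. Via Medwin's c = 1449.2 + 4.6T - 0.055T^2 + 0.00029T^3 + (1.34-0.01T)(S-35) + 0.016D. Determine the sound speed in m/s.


1511.25 m/s


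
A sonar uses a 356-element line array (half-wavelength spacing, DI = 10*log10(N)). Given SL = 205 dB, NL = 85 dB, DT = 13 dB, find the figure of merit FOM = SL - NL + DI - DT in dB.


Step 1: DI = 10*log10(356) = 25.51 dB
Step 2: FOM = SL - NL + DI - DT = 205 - 85 + 25.51 - 13 = 132.51

132.51 dB


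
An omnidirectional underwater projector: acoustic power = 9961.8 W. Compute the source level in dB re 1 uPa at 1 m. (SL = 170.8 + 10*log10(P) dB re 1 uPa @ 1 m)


SL = 170.8 + 10*log10(9961.8) = 170.8 + 39.98 = 210.78

210.78 dB


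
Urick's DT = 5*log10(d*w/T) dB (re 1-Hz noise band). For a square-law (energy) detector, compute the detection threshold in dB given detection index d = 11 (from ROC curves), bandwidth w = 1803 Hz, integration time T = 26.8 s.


14.35 dB


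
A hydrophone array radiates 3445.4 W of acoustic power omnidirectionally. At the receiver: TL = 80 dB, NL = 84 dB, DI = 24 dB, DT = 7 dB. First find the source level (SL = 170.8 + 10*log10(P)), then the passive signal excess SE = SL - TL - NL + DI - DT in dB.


Step 1: SL = 170.8 + 10*log10(3445.4) = 206.17 dB
Step 2: SE = SL - TL - NL + DI - DT = 206.17 - 80 - 84 + 24 - 7 = 59.17

59.17 dB


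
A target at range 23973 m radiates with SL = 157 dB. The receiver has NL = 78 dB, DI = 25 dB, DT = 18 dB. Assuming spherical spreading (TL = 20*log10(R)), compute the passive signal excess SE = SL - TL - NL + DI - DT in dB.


-1.59 dB


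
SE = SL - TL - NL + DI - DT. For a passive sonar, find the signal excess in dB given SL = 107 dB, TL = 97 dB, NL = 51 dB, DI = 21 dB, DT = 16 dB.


SE = SL - TL - NL + DI - DT = 107 - 97 - 51 + 21 - 16 = -36

-36 dB


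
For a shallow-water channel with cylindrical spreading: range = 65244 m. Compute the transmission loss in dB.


48.15 dB


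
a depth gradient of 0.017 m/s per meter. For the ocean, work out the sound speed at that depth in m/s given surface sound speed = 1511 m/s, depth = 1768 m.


c = 1511 + 0.017 * 1768 = 1541.056

1541.056 m/s


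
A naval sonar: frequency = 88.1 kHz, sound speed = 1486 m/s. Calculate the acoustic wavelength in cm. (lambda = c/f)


1.69 cm


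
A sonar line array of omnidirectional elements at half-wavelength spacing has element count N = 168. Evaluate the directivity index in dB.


22.25 dB


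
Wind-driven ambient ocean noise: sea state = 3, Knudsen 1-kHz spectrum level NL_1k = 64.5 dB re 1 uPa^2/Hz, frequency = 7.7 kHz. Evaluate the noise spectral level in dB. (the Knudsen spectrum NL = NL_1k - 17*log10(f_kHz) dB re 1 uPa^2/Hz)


NL = NL_1k - 17*log10(f_kHz) = 64.5 - 17*log10(7.7) = 64.5 - (15.07) = 49.43

49.43 dB


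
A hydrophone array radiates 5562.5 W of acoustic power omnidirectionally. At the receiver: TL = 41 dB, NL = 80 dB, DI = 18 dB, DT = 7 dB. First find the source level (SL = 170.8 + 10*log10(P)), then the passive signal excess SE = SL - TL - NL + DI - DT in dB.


Step 1: SL = 170.8 + 10*log10(5562.5) = 208.25 dB
Step 2: SE = SL - TL - NL + DI - DT = 208.25 - 41 - 80 + 18 - 7 = 98.25

98.25 dB


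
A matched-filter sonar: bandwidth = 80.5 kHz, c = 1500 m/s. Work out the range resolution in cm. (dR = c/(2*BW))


dR = c/(2*BW) = 1500 / (2 * 80.5e3) = 0.0093 m = 0.93 cm

0.93 cm


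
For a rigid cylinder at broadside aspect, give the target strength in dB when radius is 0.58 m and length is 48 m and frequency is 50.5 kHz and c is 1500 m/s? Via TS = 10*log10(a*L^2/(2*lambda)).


lambda = 1500/50500 = 0.0297 m
TS = 10*log10(0.58*48^2/(2*0.0297)) = 43.52

43.52 dB


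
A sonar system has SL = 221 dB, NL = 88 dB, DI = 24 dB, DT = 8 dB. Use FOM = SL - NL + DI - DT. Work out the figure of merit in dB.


149 dB


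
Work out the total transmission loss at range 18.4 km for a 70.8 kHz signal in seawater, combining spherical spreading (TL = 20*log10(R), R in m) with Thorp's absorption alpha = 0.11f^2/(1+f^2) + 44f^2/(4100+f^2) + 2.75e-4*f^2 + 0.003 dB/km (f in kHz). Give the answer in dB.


Step 1 (Thorp): alpha = 0.11*5012.64/(1+5012.64) + 44*5012.64/(4100+5012.64) + 2.75e-4*5012.64 + 0.003 = 25.6948 dB/km
Step 2: TL_spread = 20*log10(18400) = 85.3 dB
Step 3: TL_abs = alpha*R = 25.6948 * 18.4 = 472.78 dB
Step 4: TL_total = 85.3 + 472.78 = 558.08

558.08 dB


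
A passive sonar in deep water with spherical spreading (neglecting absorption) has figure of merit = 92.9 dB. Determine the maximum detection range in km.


44.16 km


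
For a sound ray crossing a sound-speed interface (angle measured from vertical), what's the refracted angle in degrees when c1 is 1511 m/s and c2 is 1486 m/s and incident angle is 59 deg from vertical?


sin(theta2) = (c2/c1)*sin(theta1) = (1486/1511)*sin(59 deg) = 0.84299
theta2 = arcsin(0.84299) = 57.46

57.46 deg


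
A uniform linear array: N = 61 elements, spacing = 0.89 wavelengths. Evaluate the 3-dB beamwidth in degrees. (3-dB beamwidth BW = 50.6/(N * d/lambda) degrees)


BW = 50.6 / (61 * 0.89) = 50.6 / 54.29 = 0.93

0.93 deg


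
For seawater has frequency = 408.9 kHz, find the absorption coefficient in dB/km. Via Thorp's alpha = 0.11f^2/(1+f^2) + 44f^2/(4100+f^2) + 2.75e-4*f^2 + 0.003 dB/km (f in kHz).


f^2 = 167199.21
alpha = 0.11*167199.21/(1+167199.21) + 44*167199.21/(4100+167199.21) + 2.75e-4*167199.21 + 0.003 = 89.04

89.04 dB/km


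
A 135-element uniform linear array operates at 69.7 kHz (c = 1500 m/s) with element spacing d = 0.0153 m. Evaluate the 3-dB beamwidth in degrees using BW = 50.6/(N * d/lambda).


Step 1: lambda = 1500/69700 = 0.02152 m
Step 2: d/lambda = 0.0153/0.02152 = 0.711
Step 3: BW = 50.6/(N * d/lambda) = 50.6/(135 * 0.711) = 0.53

0.53 deg


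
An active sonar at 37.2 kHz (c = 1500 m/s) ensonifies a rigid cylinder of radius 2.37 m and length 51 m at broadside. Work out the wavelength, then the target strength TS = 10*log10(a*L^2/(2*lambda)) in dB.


Step 1: lambda = c/f = 1500/37200 = 0.04032 m
Step 2: TS = 10*log10(a*L^2/(2*lambda)) = 10*log10(2.37*51^2/(2*0.04032)) = 48.83

48.83 dB


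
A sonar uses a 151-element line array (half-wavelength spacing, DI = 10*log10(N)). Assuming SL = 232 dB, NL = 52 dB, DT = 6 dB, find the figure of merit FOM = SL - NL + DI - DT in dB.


Step 1: DI = 10*log10(151) = 21.79 dB
Step 2: FOM = SL - NL + DI - DT = 232 - 52 + 21.79 - 6 = 195.79

195.79 dB


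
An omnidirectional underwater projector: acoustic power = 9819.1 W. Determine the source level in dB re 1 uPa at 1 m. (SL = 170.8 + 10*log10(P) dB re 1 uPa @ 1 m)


210.72 dB


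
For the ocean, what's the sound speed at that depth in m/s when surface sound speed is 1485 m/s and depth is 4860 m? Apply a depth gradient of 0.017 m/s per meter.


1567.62 m/s


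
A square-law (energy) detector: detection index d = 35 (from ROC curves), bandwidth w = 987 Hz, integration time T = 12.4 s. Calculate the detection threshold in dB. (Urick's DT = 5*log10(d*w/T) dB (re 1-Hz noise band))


17.22 dB


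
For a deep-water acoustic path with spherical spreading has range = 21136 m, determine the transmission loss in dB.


TL = 20*log10(21136) = 86.5

86.5 dB


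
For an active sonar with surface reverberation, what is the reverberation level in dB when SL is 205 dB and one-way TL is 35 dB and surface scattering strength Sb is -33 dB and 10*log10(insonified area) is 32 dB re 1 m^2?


134 dB


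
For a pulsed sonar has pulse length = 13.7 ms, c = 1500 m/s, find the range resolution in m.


dR = c*tau/2 = 1500 * 13.7e-3 / 2 = 10.275

10.275 m


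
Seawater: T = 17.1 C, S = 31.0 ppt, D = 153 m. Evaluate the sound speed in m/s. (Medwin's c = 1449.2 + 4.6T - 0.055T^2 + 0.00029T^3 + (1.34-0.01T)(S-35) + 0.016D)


c = 1449.2 + 4.6*17.1 - 0.055*17.1^2 + 0.00029*17.1^3 + (1.34 - 0.01*17.1)*(31.0 - 35) + 0.016*153 = 1511.0

1511.0 m/s


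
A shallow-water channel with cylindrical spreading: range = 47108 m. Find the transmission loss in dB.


46.73 dB


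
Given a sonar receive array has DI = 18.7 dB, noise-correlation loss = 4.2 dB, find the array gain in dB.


AG = DI - L_corr = 18.7 - 4.2 = 14.5

14.5 dB


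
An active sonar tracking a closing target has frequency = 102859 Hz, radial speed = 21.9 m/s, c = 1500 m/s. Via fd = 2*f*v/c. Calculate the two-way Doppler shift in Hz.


fd = 2*f*v/c = 2 * 102859 * 21.9 / 1500 = 3003.48

3003.48 Hz


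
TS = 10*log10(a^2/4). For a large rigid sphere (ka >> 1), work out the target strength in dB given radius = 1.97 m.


-0.13 dB


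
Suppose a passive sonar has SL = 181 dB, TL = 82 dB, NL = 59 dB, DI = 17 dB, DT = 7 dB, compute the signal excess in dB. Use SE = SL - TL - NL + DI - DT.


SE = SL - TL - NL + DI - DT = 181 - 82 - 59 + 17 - 7 = 50

50 dB


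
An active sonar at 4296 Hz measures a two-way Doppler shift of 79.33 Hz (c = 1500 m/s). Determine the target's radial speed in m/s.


13.85 m/s


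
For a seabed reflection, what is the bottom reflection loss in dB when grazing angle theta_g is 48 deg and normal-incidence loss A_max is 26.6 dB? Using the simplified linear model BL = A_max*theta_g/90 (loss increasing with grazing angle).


BL = A_max * theta_g / 90 = 26.6 * 48 / 90 = 14.19

14.19 dB


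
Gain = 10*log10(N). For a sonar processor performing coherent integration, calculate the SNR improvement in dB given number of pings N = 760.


28.81 dB


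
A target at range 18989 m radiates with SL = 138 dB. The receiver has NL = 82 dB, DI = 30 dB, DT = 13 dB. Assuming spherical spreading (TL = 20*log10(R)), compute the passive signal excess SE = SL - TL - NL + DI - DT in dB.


-12.57 dB


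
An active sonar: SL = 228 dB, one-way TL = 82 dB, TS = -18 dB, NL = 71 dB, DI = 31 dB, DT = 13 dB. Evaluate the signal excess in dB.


-7 dB


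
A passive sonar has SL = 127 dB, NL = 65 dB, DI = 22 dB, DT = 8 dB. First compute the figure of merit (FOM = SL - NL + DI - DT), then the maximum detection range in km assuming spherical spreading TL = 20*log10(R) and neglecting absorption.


Step 1: FOM = SL - NL + DI - DT = 127 - 65 + 22 - 8 = 76 dB
Step 2: at max range FOM = TL = 20*log10(R), so R = 10^(76/20) = 6309.57 m = 6.31 km

6.31 km


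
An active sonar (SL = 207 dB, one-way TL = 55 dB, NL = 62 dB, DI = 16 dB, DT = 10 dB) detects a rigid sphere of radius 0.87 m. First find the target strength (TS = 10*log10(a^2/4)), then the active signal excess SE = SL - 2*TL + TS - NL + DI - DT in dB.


Step 1: TS = 10*log10(0.87^2/4) = -7.23 dB
Step 2: SE = SL - 2*TL + TS - NL + DI - DT = 207 - 2*55 + (-7.23) - 62 + 16 - 10 = 33.77

33.77 dB


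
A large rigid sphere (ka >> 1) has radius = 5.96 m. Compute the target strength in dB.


TS = 10*log10(5.96^2 / 4) = 10*log10(8.8804) = 9.48

9.48 dB


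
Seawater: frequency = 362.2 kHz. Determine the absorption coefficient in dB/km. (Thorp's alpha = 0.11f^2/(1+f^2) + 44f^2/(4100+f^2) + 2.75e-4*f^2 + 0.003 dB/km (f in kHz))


f^2 = 131188.84
alpha = 0.11*131188.84/(1+131188.84) + 44*131188.84/(4100+131188.84) + 2.75e-4*131188.84 + 0.003 = 78.856

78.856 dB/km


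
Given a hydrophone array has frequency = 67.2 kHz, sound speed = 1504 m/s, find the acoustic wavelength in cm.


lambda = c/f = 1504 / 67200 = 0.0224 m = 2.24 cm

2.24 cm


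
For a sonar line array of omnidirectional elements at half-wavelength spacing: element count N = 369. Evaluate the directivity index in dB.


DI = 10*log10(369) = 25.67

25.67 dB


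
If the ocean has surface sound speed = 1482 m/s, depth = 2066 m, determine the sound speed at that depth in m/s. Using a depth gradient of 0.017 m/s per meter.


1517.122 m/s


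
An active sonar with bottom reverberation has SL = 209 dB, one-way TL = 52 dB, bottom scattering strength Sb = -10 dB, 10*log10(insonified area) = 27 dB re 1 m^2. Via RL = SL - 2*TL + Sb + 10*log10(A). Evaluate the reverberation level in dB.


RL = SL - 2*TL + Sb + 10*log10(A) = 209 - 2*52 + (-10) + 27 = 122

122 dB


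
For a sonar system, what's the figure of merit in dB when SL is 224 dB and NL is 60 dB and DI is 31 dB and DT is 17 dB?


178 dB


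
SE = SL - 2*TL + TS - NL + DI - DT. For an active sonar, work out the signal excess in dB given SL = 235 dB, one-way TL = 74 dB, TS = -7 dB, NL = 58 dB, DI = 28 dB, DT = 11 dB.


SE = SL - 2*TL + TS - NL + DI - DT = 235 - 2*74 + (-7) - 58 + 28 - 11 = 39

39 dB


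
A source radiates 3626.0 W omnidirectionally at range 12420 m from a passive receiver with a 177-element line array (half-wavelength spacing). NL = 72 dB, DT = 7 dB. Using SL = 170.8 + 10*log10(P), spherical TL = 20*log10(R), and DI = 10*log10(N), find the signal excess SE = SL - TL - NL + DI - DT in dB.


Step 1: SL = 170.8 + 10*log10(3626.0) = 206.39 dB
Step 2: TL = 20*log10(12420) = 81.88 dB
Step 3: DI = 10*log10(177) = 22.48 dB
Step 4: SE = SL - TL - NL + DI - DT = 206.39 - 81.88 - 72 + 22.48 - 7 = 67.99

67.99 dB


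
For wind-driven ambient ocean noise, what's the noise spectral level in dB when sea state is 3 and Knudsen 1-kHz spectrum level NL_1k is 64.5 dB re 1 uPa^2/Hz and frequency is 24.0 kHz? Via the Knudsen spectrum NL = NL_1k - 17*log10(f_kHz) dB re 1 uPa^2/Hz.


NL = NL_1k - 17*log10(f_kHz) = 64.5 - 17*log10(24.0) = 64.5 - (23.46) = 41.04

41.04 dB


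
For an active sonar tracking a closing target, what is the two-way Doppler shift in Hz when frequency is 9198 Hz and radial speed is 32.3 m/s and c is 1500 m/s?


396.13 Hz


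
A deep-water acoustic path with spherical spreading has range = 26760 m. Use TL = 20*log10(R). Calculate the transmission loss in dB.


TL = 20*log10(26760) = 88.55

88.55 dB


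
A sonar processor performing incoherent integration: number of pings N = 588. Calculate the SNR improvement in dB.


13.85 dB


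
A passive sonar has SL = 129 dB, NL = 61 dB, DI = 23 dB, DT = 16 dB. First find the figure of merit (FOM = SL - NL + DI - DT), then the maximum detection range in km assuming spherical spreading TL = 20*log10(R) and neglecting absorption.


Step 1: FOM = SL - NL + DI - DT = 129 - 61 + 23 - 16 = 75 dB
Step 2: at max range FOM = TL = 20*log10(R), so R = 10^(75/20) = 5623.41 m = 5.62 km

5.62 km


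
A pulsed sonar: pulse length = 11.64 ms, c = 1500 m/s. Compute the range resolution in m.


8.73 m


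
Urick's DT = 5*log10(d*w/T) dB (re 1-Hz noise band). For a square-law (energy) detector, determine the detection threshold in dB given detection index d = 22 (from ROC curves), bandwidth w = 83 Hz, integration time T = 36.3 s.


DT = 5*log10(d*w/T) = 5*log10(22 * 83 / 36.3) = 5*log10(50.3) = 8.51

8.51 dB


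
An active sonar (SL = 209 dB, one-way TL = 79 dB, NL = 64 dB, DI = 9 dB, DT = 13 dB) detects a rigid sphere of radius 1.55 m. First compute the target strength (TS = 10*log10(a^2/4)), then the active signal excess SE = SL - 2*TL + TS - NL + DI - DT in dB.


Step 1: TS = 10*log10(1.55^2/4) = -2.21 dB
Step 2: SE = SL - 2*TL + TS - NL + DI - DT = 209 - 2*79 + (-2.21) - 64 + 9 - 13 = -19.21

-19.21 dB


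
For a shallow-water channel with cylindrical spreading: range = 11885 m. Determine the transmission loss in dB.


40.75 dB


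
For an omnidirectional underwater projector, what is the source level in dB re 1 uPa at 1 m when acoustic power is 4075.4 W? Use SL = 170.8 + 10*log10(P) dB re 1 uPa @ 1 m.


206.9 dB


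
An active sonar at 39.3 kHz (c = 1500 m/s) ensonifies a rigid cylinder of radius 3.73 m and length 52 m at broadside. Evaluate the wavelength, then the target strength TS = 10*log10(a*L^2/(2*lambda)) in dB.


Step 1: lambda = c/f = 1500/39300 = 0.03817 m
Step 2: TS = 10*log10(a*L^2/(2*lambda)) = 10*log10(3.73*52^2/(2*0.03817)) = 51.21

51.21 dB


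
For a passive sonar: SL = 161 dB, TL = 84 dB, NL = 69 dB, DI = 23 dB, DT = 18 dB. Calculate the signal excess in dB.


13 dB


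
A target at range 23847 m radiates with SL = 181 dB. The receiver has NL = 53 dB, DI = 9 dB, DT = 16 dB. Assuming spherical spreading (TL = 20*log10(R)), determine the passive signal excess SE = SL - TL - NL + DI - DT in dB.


33.45 dB


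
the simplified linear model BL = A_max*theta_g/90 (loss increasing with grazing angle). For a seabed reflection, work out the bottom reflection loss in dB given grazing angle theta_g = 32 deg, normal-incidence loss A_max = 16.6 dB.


5.9 dB


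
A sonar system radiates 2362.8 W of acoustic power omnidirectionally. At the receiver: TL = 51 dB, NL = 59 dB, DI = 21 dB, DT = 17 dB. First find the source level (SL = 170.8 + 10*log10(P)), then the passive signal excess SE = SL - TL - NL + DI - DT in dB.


Step 1: SL = 170.8 + 10*log10(2362.8) = 204.53 dB
Step 2: SE = SL - TL - NL + DI - DT = 204.53 - 51 - 59 + 21 - 17 = 98.53

98.53 dB


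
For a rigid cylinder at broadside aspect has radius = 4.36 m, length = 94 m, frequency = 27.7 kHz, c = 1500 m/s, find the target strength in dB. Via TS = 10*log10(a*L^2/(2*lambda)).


lambda = 1500/27700 = 0.05415 m
TS = 10*log10(4.36*94^2/(2*0.05415)) = 55.51

55.51 dB


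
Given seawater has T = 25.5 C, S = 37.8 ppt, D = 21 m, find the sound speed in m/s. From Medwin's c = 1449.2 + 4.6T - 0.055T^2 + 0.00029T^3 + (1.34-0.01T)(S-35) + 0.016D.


1538.92 m/s


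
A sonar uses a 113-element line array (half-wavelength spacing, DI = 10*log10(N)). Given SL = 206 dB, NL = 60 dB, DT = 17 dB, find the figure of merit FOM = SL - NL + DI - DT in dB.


Step 1: DI = 10*log10(113) = 20.53 dB
Step 2: FOM = SL - NL + DI - DT = 206 - 60 + 20.53 - 17 = 149.53

149.53 dB


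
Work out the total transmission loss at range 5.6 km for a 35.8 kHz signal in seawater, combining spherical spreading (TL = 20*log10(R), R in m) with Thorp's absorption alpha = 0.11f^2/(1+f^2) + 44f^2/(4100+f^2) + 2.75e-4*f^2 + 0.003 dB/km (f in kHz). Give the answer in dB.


136.25 dB


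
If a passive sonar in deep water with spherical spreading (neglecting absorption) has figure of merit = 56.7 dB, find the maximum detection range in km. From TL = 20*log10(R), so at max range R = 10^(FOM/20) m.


At max range FOM = TL, so 20*log10(R) = 56.7
R = 10^(56.7/20) = 683.91 m = 0.68 km

0.68 km


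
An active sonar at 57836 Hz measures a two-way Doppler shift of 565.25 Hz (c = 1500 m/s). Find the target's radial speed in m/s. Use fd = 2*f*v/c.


From fd = 2*f*v/c, v = c*fd/(2*f) = 1500 * 565.25 / (2*57836) = 7.33

7.33 m/s


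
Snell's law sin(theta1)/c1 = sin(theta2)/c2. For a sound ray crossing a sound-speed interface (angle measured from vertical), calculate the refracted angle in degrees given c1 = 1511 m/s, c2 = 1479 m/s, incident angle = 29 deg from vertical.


sin(theta2) = (c2/c1)*sin(theta1) = (1479/1511)*sin(29 deg) = 0.47454
theta2 = arcsin(0.47454) = 28.33

28.33 deg


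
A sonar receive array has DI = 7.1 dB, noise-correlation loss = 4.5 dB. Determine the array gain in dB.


2.6 dB


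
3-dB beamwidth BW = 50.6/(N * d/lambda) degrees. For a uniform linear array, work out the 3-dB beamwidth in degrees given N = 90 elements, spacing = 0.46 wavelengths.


1.22 deg


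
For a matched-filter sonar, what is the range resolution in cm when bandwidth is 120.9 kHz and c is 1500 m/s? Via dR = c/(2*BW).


dR = c/(2*BW) = 1500 / (2 * 120.9e3) = 0.0062 m = 0.62 cm

0.62 cm


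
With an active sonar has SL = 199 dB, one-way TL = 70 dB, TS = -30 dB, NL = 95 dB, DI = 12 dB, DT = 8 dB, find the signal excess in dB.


SE = SL - 2*TL + TS - NL + DI - DT = 199 - 2*70 + (-30) - 95 + 12 - 8 = -62

-62 dB


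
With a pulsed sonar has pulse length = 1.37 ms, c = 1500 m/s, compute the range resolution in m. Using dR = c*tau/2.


1.0275 m


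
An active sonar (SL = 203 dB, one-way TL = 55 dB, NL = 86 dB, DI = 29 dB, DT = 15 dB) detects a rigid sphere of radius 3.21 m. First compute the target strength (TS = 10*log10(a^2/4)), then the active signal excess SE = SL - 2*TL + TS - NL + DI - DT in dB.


Step 1: TS = 10*log10(3.21^2/4) = 4.11 dB
Step 2: SE = SL - 2*TL + TS - NL + DI - DT = 203 - 2*55 + (4.11) - 86 + 29 - 15 = 25.11

25.11 dB


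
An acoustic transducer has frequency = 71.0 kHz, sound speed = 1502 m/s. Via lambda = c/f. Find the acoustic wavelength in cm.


2.12 cm


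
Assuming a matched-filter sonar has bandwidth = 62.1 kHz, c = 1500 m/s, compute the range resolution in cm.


dR = c/(2*BW) = 1500 / (2 * 62.1e3) = 0.0121 m = 1.21 cm

1.21 cm


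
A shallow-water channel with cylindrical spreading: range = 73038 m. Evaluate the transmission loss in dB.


48.64 dB


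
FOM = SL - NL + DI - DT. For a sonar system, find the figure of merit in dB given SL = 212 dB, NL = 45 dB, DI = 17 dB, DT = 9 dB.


FOM = SL - NL + DI - DT = 212 - 45 + 17 - 9 = 175

175 dB


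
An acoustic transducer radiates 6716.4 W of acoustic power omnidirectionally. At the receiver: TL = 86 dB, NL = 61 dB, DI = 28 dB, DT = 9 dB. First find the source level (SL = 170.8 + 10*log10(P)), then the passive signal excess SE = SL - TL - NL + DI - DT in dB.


Step 1: SL = 170.8 + 10*log10(6716.4) = 209.07 dB
Step 2: SE = SL - TL - NL + DI - DT = 209.07 - 86 - 61 + 28 - 9 = 81.07

81.07 dB


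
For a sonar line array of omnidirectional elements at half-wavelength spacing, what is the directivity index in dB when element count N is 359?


DI = 10*log10(359) = 25.55

25.55 dB


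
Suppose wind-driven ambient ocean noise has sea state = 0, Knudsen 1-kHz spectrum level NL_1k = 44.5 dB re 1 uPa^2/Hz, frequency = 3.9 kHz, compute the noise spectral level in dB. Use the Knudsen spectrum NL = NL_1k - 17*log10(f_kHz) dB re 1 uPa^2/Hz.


34.45 dB


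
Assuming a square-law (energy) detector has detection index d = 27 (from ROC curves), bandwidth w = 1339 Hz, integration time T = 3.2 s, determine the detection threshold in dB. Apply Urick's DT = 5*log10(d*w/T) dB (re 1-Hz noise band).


DT = 5*log10(d*w/T) = 5*log10(27 * 1339 / 3.2) = 5*log10(11297.81) = 20.26

20.26 dB


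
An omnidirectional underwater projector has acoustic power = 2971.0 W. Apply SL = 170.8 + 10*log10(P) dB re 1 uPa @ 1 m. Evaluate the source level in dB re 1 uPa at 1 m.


205.53 dB


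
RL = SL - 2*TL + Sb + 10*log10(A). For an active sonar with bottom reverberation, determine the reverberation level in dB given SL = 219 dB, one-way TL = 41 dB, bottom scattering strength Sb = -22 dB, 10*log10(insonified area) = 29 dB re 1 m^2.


RL = SL - 2*TL + Sb + 10*log10(A) = 219 - 2*41 + (-22) + 29 = 144

144 dB


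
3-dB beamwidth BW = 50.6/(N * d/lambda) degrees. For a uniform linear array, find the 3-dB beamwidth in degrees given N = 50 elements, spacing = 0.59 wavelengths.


1.72 deg


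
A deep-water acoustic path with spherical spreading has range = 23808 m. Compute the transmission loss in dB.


TL = 20*log10(23808) = 87.53

87.53 dB


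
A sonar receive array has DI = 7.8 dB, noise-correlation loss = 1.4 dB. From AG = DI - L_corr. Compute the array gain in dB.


AG = DI - L_corr = 7.8 - 1.4 = 6.4

6.4 dB


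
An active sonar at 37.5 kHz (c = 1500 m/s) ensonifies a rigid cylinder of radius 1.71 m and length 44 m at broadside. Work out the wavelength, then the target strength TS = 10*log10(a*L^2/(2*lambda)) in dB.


Step 1: lambda = c/f = 1500/37500 = 0.04 m
Step 2: TS = 10*log10(a*L^2/(2*lambda)) = 10*log10(1.71*44^2/(2*0.04)) = 46.17

46.17 dB


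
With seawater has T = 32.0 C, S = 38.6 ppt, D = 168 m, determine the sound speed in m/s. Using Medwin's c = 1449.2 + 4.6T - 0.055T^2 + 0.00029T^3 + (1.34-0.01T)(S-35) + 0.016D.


c = 1449.2 + 4.6*32.0 - 0.055*32.0^2 + 0.00029*32.0^3 + (1.34 - 0.01*32.0)*(38.6 - 35) + 0.016*168 = 1555.94

1555.94 m/s


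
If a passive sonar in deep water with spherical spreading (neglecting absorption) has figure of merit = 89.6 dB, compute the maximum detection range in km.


30.2 km


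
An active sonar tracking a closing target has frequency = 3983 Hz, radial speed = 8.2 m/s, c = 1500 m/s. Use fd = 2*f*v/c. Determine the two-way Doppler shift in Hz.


fd = 2*f*v/c = 2 * 3983 * 8.2 / 1500 = 43.55

43.55 Hz


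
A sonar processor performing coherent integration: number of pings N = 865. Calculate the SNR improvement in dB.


Gain = 10*log10(865) = 29.37

29.37 dB


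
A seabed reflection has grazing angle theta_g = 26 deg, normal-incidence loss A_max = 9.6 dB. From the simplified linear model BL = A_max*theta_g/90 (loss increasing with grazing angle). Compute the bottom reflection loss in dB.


2.77 dB


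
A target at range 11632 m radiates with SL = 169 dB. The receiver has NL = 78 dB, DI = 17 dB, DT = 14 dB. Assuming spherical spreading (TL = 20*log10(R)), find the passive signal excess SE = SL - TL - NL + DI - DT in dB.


12.69 dB


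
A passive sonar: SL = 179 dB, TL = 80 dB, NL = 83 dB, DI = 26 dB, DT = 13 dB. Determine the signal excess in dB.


SE = SL - TL - NL + DI - DT = 179 - 80 - 83 + 26 - 13 = 29

29 dB


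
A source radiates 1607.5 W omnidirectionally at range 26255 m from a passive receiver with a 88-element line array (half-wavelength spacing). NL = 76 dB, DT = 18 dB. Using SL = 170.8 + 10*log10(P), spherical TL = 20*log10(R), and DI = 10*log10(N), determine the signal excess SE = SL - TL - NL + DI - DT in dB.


Step 1: SL = 170.8 + 10*log10(1607.5) = 202.86 dB
Step 2: TL = 20*log10(26255) = 88.38 dB
Step 3: DI = 10*log10(88) = 19.44 dB
Step 4: SE = SL - TL - NL + DI - DT = 202.86 - 88.38 - 76 + 19.44 - 18 = 39.92

39.92 dB


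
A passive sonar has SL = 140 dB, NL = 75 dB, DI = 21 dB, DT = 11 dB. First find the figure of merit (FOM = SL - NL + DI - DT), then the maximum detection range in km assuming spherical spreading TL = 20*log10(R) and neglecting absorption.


Step 1: FOM = SL - NL + DI - DT = 140 - 75 + 21 - 11 = 75 dB
Step 2: at max range FOM = TL = 20*log10(R), so R = 10^(75/20) = 5623.41 m = 5.62 km

5.62 km


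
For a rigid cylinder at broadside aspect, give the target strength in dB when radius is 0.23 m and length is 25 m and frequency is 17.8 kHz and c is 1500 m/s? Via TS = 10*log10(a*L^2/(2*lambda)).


lambda = 1500/17800 = 0.08427 m
TS = 10*log10(0.23*25^2/(2*0.08427)) = 29.31

29.31 dB


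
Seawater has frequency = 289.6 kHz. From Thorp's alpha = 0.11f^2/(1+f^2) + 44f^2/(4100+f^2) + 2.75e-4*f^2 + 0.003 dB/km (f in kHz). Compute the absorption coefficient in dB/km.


f^2 = 83868.16
alpha = 0.11*83868.16/(1+83868.16) + 44*83868.16/(4100+83868.16) + 2.75e-4*83868.16 + 0.003 = 65.126

65.126 dB/km


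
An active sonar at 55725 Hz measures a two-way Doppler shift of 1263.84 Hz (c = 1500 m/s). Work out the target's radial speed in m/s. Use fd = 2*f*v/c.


17.01 m/s


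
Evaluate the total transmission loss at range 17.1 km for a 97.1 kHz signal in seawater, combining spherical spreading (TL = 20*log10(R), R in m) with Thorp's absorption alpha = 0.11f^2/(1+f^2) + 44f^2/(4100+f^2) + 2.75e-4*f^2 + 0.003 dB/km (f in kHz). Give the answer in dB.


Step 1 (Thorp): alpha = 0.11*9428.41/(1+9428.41) + 44*9428.41/(4100+9428.41) + 2.75e-4*9428.41 + 0.003 = 33.3709 dB/km
Step 2: TL_spread = 20*log10(17100) = 84.66 dB
Step 3: TL_abs = alpha*R = 33.3709 * 17.1 = 570.64 dB
Step 4: TL_total = 84.66 + 570.64 = 655.3

655.3 dB


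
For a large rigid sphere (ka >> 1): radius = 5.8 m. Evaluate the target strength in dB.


9.25 dB


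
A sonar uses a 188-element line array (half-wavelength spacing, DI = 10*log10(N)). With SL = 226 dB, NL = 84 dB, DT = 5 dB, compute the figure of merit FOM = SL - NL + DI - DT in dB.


159.74 dB


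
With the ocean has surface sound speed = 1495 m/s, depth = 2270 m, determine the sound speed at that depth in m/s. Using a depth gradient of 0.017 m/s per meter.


c = 1495 + 0.017 * 2270 = 1533.59

1533.59 m/s


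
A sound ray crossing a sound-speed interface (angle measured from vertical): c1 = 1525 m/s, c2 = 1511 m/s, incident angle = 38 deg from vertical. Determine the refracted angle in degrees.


sin(theta2) = (c2/c1)*sin(theta1) = (1511/1525)*sin(38 deg) = 0.61001
theta2 = arcsin(0.61001) = 37.59

37.59 deg


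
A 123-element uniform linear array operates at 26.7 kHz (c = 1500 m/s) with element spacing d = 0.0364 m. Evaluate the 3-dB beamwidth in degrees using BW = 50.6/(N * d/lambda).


Step 1: lambda = 1500/26700 = 0.05618 m
Step 2: d/lambda = 0.0364/0.05618 = 0.6479
Step 3: BW = 50.6/(N * d/lambda) = 50.6/(123 * 0.6479) = 0.63

0.63 deg


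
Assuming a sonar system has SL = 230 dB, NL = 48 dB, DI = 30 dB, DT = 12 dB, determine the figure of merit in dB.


FOM = SL - NL + DI - DT = 230 - 48 + 30 - 12 = 200

200 dB


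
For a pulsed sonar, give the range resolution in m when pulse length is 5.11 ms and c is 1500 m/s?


3.8325 m


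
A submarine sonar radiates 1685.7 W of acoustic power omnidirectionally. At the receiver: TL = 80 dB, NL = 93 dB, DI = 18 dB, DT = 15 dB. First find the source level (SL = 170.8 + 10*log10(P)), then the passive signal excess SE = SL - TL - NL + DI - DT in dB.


Step 1: SL = 170.8 + 10*log10(1685.7) = 203.07 dB
Step 2: SE = SL - TL - NL + DI - DT = 203.07 - 80 - 93 + 18 - 15 = 33.07

33.07 dB


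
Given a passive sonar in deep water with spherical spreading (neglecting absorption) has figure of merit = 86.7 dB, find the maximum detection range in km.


At max range FOM = TL, so 20*log10(R) = 86.7
R = 10^(86.7/20) = 21627.19 m = 21.63 km

21.63 km


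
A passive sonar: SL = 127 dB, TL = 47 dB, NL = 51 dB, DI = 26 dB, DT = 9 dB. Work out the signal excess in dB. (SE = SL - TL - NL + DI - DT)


46 dB


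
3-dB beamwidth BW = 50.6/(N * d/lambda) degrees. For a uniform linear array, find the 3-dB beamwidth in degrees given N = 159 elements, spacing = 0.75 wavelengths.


0.42 deg


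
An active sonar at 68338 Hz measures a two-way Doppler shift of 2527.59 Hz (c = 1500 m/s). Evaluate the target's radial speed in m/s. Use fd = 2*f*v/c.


27.74 m/s


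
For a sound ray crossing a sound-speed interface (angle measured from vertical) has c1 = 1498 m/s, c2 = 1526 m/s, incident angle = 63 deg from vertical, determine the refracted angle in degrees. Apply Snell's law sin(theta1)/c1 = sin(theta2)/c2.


sin(theta2) = (c2/c1)*sin(theta1) = (1526/1498)*sin(63 deg) = 0.90766
theta2 = arcsin(0.90766) = 65.18

65.18 deg


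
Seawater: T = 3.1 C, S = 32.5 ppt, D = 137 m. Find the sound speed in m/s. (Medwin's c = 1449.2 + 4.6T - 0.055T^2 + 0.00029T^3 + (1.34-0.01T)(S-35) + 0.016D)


c = 1449.2 + 4.6*3.1 - 0.055*3.1^2 + 0.00029*3.1^3 + (1.34 - 0.01*3.1)*(32.5 - 35) + 0.016*137 = 1461.86

1461.86 m/s


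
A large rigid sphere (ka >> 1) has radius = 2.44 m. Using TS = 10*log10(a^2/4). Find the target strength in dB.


TS = 10*log10(2.44^2 / 4) = 10*log10(1.4884) = 1.73

1.73 dB


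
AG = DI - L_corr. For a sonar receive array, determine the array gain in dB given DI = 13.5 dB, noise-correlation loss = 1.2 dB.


AG = DI - L_corr = 13.5 - 1.2 = 12.3

12.3 dB


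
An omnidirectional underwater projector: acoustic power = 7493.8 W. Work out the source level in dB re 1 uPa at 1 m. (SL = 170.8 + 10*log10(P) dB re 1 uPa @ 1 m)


SL = 170.8 + 10*log10(7493.8) = 170.8 + 38.75 = 209.55

209.55 dB


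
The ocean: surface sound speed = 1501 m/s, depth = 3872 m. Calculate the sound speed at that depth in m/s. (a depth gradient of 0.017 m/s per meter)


c = 1501 + 0.017 * 3872 = 1566.824

1566.824 m/s


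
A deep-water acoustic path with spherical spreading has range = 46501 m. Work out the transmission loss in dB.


93.35 dB


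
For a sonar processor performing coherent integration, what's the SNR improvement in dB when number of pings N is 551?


Gain = 10*log10(551) = 27.41

27.41 dB


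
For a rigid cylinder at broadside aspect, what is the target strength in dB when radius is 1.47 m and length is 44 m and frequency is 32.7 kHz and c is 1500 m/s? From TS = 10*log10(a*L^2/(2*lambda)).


lambda = 1500/32700 = 0.04587 m
TS = 10*log10(1.47*44^2/(2*0.04587)) = 44.92

44.92 dB


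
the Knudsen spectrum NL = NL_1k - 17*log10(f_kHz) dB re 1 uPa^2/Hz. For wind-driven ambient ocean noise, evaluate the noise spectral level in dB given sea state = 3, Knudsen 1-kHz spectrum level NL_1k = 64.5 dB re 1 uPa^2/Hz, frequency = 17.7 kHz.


43.28 dB


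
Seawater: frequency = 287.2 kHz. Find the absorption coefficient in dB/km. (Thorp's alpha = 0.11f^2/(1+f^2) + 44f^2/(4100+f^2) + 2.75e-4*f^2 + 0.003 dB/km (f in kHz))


f^2 = 82483.84
alpha = 0.11*82483.84/(1+82483.84) + 44*82483.84/(4100+82483.84) + 2.75e-4*82483.84 + 0.003 = 64.713

64.713 dB/km


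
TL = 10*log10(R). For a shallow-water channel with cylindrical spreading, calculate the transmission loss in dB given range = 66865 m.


TL = 10*log10(66865) = 48.25

48.25 dB


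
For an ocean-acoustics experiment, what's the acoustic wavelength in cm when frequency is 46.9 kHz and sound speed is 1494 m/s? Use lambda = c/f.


3.19 cm


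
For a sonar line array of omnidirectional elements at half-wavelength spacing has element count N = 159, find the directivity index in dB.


DI = 10*log10(159) = 22.01

22.01 dB


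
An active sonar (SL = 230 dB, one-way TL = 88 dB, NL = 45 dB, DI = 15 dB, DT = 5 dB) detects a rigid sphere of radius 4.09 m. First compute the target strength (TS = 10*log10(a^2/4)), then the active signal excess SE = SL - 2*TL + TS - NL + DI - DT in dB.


Step 1: TS = 10*log10(4.09^2/4) = 6.21 dB
Step 2: SE = SL - 2*TL + TS - NL + DI - DT = 230 - 2*88 + (6.21) - 45 + 15 - 5 = 25.21

25.21 dB


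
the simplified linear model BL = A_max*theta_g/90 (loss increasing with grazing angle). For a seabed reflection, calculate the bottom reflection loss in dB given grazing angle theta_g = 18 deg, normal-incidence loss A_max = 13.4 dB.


BL = A_max * theta_g / 90 = 13.4 * 18 / 90 = 2.68

2.68 dB


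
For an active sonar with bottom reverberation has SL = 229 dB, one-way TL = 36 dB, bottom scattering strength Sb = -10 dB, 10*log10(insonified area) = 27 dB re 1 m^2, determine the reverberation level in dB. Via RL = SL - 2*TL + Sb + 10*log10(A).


RL = SL - 2*TL + Sb + 10*log10(A) = 229 - 2*36 + (-10) + 27 = 174

174 dB


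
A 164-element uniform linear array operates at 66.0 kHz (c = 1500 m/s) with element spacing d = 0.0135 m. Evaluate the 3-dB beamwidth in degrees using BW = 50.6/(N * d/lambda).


Step 1: lambda = 1500/66000 = 0.02273 m
Step 2: d/lambda = 0.0135/0.02273 = 0.5939
Step 3: BW = 50.6/(N * d/lambda) = 50.6/(164 * 0.5939) = 0.52

0.52 deg


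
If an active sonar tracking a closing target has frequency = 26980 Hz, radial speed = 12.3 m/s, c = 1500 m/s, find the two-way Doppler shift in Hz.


fd = 2*f*v/c = 2 * 26980 * 12.3 / 1500 = 442.47

442.47 Hz


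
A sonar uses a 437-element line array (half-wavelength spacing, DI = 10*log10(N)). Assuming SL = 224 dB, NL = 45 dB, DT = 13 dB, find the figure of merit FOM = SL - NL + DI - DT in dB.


Step 1: DI = 10*log10(437) = 26.4 dB
Step 2: FOM = SL - NL + DI - DT = 224 - 45 + 26.4 - 13 = 192.4

192.4 dB


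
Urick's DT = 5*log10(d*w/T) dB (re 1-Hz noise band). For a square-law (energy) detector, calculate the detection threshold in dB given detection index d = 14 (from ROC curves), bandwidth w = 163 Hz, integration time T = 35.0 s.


DT = 5*log10(d*w/T) = 5*log10(14 * 163 / 35.0) = 5*log10(65.2) = 9.07

9.07 dB


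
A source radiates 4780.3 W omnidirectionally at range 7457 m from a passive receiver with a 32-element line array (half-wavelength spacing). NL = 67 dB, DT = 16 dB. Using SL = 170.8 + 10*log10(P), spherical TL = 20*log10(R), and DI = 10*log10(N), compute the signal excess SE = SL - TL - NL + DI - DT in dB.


Step 1: SL = 170.8 + 10*log10(4780.3) = 207.59 dB
Step 2: TL = 20*log10(7457) = 77.45 dB
Step 3: DI = 10*log10(32) = 15.05 dB
Step 4: SE = SL - TL - NL + DI - DT = 207.59 - 77.45 - 67 + 15.05 - 16 = 62.19

62.19 dB


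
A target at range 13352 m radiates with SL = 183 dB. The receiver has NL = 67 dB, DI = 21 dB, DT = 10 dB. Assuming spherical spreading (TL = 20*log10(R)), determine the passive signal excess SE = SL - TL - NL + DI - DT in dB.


Step 1: TL = 20*log10(13352) = 82.51 dB
Step 2: SE = 183 - 82.51 - 67 + 21 - 10 = 44.49

44.49 dB


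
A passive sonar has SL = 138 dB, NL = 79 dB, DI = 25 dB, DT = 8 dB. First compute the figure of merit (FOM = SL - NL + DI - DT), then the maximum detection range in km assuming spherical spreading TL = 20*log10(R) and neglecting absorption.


Step 1: FOM = SL - NL + DI - DT = 138 - 79 + 25 - 8 = 76 dB
Step 2: at max range FOM = TL = 20*log10(R), so R = 10^(76/20) = 6309.57 m = 6.31 km

6.31 km
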